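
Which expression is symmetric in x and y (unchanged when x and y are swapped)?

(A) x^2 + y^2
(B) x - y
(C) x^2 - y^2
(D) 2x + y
A

A symmetric expression is unchanged when the variables are permuted; here the transformation to test is the swap (x, y) -> (y, x).
Substitute the transformed coordinates into each option and compare with the original:
(A) x^2 + y^2  ->  (y)^2 + (x)^2 = x^2 + y^2   [equals x^2 + y^2: invariant]
(B) x - y  ->  (y) - (x) = -x + y   [differs from x - y: not invariant]
(C) x^2 - y^2  ->  (y)^2 - (x)^2 = -x^2 + y^2   [differs from x^2 - y^2: not invariant]
(D) 2x + y  ->  2(y) + (x) = x + 2y   [differs from 2x + y: not invariant]

Only option (A), x^2 + y^2, is unchanged by the transformation.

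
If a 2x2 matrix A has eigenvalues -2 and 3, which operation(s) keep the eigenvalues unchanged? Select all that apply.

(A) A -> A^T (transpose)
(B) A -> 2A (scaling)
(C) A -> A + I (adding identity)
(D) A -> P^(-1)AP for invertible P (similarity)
A and D

Eigenvalues are preserved by:
1. Similarity transformations: A -> P^(-1)AP (same characteristic polynomial)
2. Transpose: A^T has the same eigenvalues as A

Eigenvalues are NOT preserved by:
- Adding identity: eigenvalues become -2+1, 3+1
- Scaling: eigenvalues become -4, 6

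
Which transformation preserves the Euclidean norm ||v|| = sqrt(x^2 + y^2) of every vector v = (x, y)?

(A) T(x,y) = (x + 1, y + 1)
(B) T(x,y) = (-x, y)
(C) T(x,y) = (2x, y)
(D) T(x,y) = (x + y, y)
B

A transformation preserves a norm if ||T(v)|| = ||v|| for every v; a single vector where the norm changes rules an option out.

(A) T(x,y) = (x + 1, y + 1): v = (1, 0) has norm sqrt((1)^2 + (0)^2) = 1, but T(v) = (2, 1) has norm sqrt(5) -- not preserved.
(B) T(x,y) = (-x, y): preserves the norm -- it is an orthogonal map (a rotation/reflection), and (-x)^2 + (y)^2 simplifies to x^2 + y^2.
(C) T(x,y) = (2x, y): v = (1, 0) has norm sqrt((1)^2 + (0)^2) = 1, but T(v) = (2, 0) has norm 2 -- not preserved.
(D) T(x,y) = (x + y, y): v = (0, 1) has norm sqrt((0)^2 + (1)^2) = 1, but T(v) = (1, 1) has norm sqrt(2) -- not preserved.

Therefore the answer is (B).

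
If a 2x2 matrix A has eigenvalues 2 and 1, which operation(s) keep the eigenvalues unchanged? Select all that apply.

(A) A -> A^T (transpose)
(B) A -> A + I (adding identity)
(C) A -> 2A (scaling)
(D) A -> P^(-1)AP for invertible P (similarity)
A and D

Eigenvalues are preserved by:
1. Similarity transformations: A -> P^(-1)AP (same characteristic polynomial)
2. Transpose: A^T has the same eigenvalues as A

Eigenvalues are NOT preserved by:
- Adding identity: eigenvalues become 2+1, 1+1
- Scaling: eigenvalues become 4, 2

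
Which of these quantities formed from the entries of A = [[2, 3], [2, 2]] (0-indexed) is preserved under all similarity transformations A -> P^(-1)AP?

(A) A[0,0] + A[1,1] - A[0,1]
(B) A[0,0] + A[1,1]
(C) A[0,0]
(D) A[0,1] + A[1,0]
B

A[0,0] + A[1,1] is the trace of A. By the cyclic property of the trace, tr(P^(-1)AP) = tr(APP^(-1)) = tr(A), so it is the same for every matrix similar to A.

The other combinations are not similarity invariants. For example, take P = [[1, 1], [1, 2]] (det P = 1), so P^(-1) = [[2, -1], [-1, 1]] and
B = P^(-1)AP = [[6, 10], [-1, -2]].
Evaluating each option on A and on B:
(A) A[0,0] + A[1,1] - A[0,1]: 1 for A, -6 for B -> changes
(B) A[0,0] + A[1,1]: 4 for A, 4 for B -> unchanged
(C) A[0,0]: 2 for A, 6 for B -> changes
(D) A[0,1] + A[1,0]: 5 for A, 9 for B -> changes

Only (B) A[0,0] + A[1,1] = 4 survives (and it does so for every P, not just this one), so it is the invariant.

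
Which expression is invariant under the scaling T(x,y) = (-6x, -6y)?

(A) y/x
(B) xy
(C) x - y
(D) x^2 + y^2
A

Under the uniform scaling T(x,y) = (-6x, -6y):
Substitute the transformed coordinates into each option and compare with the original:
(A) y/x  ->  (-6y)/(-6x) = y/x   [equals y/x: invariant]
(B) xy  ->  (-6x)(-6y) = 36xy   [differs from xy: not invariant]
(C) x - y  ->  (-6x) - (-6y) = -6x + 6y   [differs from x - y: not invariant]
(D) x^2 + y^2  ->  (-6x)^2 + (-6y)^2 = 36x^2 + 36y^2   [differs from x^2 + y^2: not invariant]

Only option (A), y/x, is unchanged by the transformation.
The common factor -6 cancels in a ratio of coordinates, while sums, products and sums of squares pick up factors of -6 or 36.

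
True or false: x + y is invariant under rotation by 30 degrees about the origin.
False

Applying rotation by 30 degrees: x' = x*cos(30 degrees) - y*sin(30 degrees) = sqrt(3)x/2 - y/2, y' = x*sin(30 degrees) + y*cos(30 degrees) = x/2 + sqrt(3)y/2

Substituting into x + y:
(sqrt(3)x/2 - y/2) + (x/2 + sqrt(3)y/2)
= x/2 + sqrt(3)x/2 - y/2 + sqrt(3)y/2

This differs from the original expression x + y, so it is NOT invariant.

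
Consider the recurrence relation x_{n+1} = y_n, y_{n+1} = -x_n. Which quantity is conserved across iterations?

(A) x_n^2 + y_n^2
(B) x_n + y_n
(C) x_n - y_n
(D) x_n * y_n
A

For the recurrence x_{n+1} = y_n, y_{n+1} = -x_n:

x_{n+1}^2 + y_{n+1}^2 = y_n^2 + (-x_n)^2 = x_n^2 + y_n^2
The sum of squares is conserved (like energy in a harmonic oscillator).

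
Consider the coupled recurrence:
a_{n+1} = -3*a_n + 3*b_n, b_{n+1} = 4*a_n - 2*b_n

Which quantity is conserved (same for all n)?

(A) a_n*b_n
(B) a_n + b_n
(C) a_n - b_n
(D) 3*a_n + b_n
B

Replace a_n by a_{n+1} = -3*a_n + 3*b_n and b_n by b_{n+1} = 4*a_n - 2*b_n in each option and simplify:
(A) a_n*b_n  ->  (-3*a_n + 3*b_n)*(4*a_n - 2*b_n) = -12*a_n^2 + 18*a_n*b_n - 6*b_n^2   [not conserved]
(B) a_n + b_n  ->  (-3*a_n + 3*b_n) + (4*a_n - 2*b_n) = a_n + b_n   [conserved]
(C) a_n - b_n  ->  (-3*a_n + 3*b_n) - (4*a_n - 2*b_n) = -7*a_n + 5*b_n   [not conserved]
(D) 3*a_n + b_n  ->  3*(-3*a_n + 3*b_n) + (4*a_n - 2*b_n) = -5*a_n + 7*b_n   [not conserved]

Only (B) a_n + b_n returns to itself after one step, so it is the conserved quantity.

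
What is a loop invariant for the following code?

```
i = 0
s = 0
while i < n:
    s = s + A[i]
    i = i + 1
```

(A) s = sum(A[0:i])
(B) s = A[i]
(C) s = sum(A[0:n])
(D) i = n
A

A loop invariant must hold before the first iteration and be re-established by every execution of the body.

(A) s = sum(A[0:i]): Initially i = 0 and s = 0 = sum of the empty slice A[0:0]. If s = sum(A[0:i]) holds at the top of an iteration, the body sets s to sum(A[0:i]) + A[i] = sum(A[0:i+1]) and then i to i+1, so s = sum(A[0:i]) holds again. At exit i = n, giving s = sum(A[0:n]).

The other options fail:
(B) s = A[i]: after the first iteration s = A[0] but i = 1, so s = A[i] compares s with the wrong element (and fails in general).
(C) s = sum(A[0:n]): false before the loop (s = 0, not the full sum) -- it only becomes true at exit.
(D) i = n: false initially (i = 0); it is the exit condition, not an invariant.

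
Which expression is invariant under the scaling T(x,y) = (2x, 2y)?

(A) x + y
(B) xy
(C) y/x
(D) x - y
C

Under the uniform scaling T(x,y) = (2x, 2y):
Substitute the transformed coordinates into each option and compare with the original:
(A) x + y  ->  (2x) + (2y) = 2x + 2y   [differs from x + y: not invariant]
(B) xy  ->  (2x)(2y) = 4xy   [differs from xy: not invariant]
(C) y/x  ->  (2y)/(2x) = y/x   [equals y/x: invariant]
(D) x - y  ->  (2x) - (2y) = 2x - 2y   [differs from x - y: not invariant]

Only option (C), y/x, is unchanged by the transformation.
The common factor 2 cancels in a ratio of coordinates, while sums, products and sums of squares pick up factors of 2 or 4.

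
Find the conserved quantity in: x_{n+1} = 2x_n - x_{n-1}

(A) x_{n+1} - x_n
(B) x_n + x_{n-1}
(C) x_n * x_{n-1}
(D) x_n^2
A

For the recurrence x_{n+1} = 2x_n - x_{n-1}:

If x_{n+1} = 2x_n - x_{n-1}, then:
x_{n+1} - x_n = x_n - x_{n-1}
The first difference is constant throughout the sequence.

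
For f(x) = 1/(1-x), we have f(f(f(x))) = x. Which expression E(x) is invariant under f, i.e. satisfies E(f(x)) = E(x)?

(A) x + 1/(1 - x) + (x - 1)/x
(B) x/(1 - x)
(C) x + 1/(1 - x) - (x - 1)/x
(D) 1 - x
A

Replace x by f(x) = 1/(1 - x) in each option and simplify. As a quick numerical cross-check, also compare E(4) with E(f(4)) = E(-1/3).

(A) x + 1/(1 - x) + (x - 1)/x  ->  (1/(1 - x)) + 1/(1 - (1/(1 - x))) + ((1/(1 - x)) - 1)/(1/(1 - x)), which simplifies back to x + 1/(1 - x) + (x - 1)/x; check: E(4) = 53/12, E(-1/3) = 53/12.   [invariant]
(B) x/(1 - x)  ->  (1/(1 - x))/(1 - (1/(1 - x))) = -1/x; check: E(4) = -4/3 but E(-1/3) = -1/4.   [not invariant]
(C) x + 1/(1 - x) - (x - 1)/x  ->  (1/(1 - x)) + 1/(1 - (1/(1 - x))) - ((1/(1 - x)) - 1)/(1/(1 - x)) = (x^2(1 - x) - x + (x - 1)^2)/(x(x - 1)); check: E(4) = 35/12 but E(-1/3) = -43/12.   [not invariant]
(D) 1 - x  ->  1 - (1/(1 - x)) = x/(x - 1); check: E(4) = -3 but E(-1/3) = 4/3.   [not invariant]

Only (A) is unchanged. Indeed f(f(x)) = 1/(1 - 1/(1-x)) = (1-x)/(-x) = (x-1)/x, so E(x) = x + f(x) + f(f(x)) is the sum over the whole 3-cycle; applying f just permutes the three terms cyclically (x -> f(x) -> f(f(x)) -> x), leaving the sum unchanged.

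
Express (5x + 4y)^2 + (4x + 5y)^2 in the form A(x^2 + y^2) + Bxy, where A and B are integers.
41(x^2 + y^2) + 80xy

Expanding: (5x + 4y)^2 = 25x^2 + 40xy + 16y^2
(4x + 5y)^2 = 16x^2 + 40xy + 25y^2
Sum = (25+16)(x^2+y^2) + 80xy = 41(x^2 + y^2) + 80xy
This is symmetric in x and y.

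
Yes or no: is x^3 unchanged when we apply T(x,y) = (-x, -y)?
No

Substitute T(x,y) = (-x, -y) into the expression and compare with the original.

Original: x^3
After applying T: (-x)^3 = -x^3

This differs from the original x^3 (difference: -2x^3), so the expression is NOT invariant.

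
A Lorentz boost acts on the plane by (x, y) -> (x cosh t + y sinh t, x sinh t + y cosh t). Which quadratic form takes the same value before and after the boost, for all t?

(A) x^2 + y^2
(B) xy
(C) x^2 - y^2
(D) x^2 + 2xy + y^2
C

Write x' = x cosh t + y sinh t, y' = x sinh t + y cosh t and substitute into each option:
(A) x^2 + y^2: (x cosh t + y sinh t)^2 + (x sinh t + y cosh t)^2 = (x^2 + y^2)(cosh^2 t + sinh^2 t) + 4xy sinh t cosh t = (x^2 + y^2) cosh 2t + 2xy sinh 2t   [not invariant for t != 0]
(B) xy: (x cosh t + y sinh t)(x sinh t + y cosh t) = xy(cosh^2 t + sinh^2 t) + (x^2 + y^2) sinh t cosh t = xy cosh 2t + (x^2 + y^2)(sinh 2t)/2   [not invariant for t != 0]
(C) x^2 - y^2: (x cosh t + y sinh t)^2 - (x sinh t + y cosh t)^2 = x^2(cosh^2 t - sinh^2 t) + 2xy(cosh t sinh t - sinh t cosh t) + y^2(sinh^2 t - cosh^2 t) = x^2 - y^2   [invariant, using cosh^2 t - sinh^2 t = 1]
(D) x^2 + 2xy + y^2: (x' + y')^2 with x' + y' = (x + y)(cosh t + sinh t) = (x + y)e^t, so it becomes (x + y)^2 e^(2t)   [not invariant for t != 0]

Only (C) x^2 - y^2 is unchanged; it is the Minkowski form preserved by Lorentz boosts, just as x^2 + y^2 is preserved by ordinary rotations.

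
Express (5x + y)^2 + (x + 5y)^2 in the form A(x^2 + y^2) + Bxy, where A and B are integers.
26(x^2 + y^2) + 20xy

Expanding: (5x + y)^2 = 25x^2 + 10xy + y^2
(x + 5y)^2 = x^2 + 10xy + 25y^2
Sum = (25+1)(x^2+y^2) + 20xy = 26(x^2 + y^2) + 20xy
This is symmetric in x and y.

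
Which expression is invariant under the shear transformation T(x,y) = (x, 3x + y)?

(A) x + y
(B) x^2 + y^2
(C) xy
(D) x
D

Under the shear T(x,y) = (x, 3x + y):
Substitute the transformed coordinates into each option and compare with the original:
(A) x + y  ->  (x) + (3x + y) = 4x + y   [differs from x + y: not invariant]
(B) x^2 + y^2  ->  (x)^2 + (3x + y)^2 = 10x^2 + 6xy + y^2   [differs from x^2 + y^2: not invariant]
(C) xy  ->  (x)(3x + y) = 3x^2 + xy   [differs from xy: not invariant]
(D) x  ->  (x) = x   [equals x: invariant]

Only option (D), x, is unchanged by the transformation.
A vertical shear moves points parallel to the y-axis, so the x-coordinate (and any function of x alone) is unchanged.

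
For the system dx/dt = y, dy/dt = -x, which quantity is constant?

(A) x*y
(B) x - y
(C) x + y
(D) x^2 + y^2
D

A first integral I satisfies dI/dt = 0 along every solution. Differentiate each option and use the equation of motion:
(A) d/dt[x*y] = (dx/dt)y + x(dy/dt) = y^2 - x^2, not identically 0
(B) d/dt[x - y] = y - (-x) = x + y, not identically 0
(C) d/dt[x + y] = y + (-x) = y - x, not identically 0
(D) d/dt[x^2 + y^2] = 2x*dx/dt + 2y*dy/dt = 2x*y + 2y*(-x) = 0

Only (D) has zero time-derivative. So x^2 + y^2 (the squared radius; trajectories are circles) is the conserved quantity.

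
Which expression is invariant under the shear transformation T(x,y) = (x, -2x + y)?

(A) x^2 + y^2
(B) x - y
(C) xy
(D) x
D

Under the shear T(x,y) = (x, -2x + y):
Substitute the transformed coordinates into each option and compare with the original:
(A) x^2 + y^2  ->  (x)^2 + (-2x + y)^2 = 5x^2 - 4xy + y^2   [differs from x^2 + y^2: not invariant]
(B) x - y  ->  (x) - (-2x + y) = 3x - y   [differs from x - y: not invariant]
(C) xy  ->  (x)(-2x + y) = -2x^2 + xy   [differs from xy: not invariant]
(D) x  ->  (x) = x   [equals x: invariant]

Only option (D), x, is unchanged by the transformation.
A vertical shear moves points parallel to the y-axis, so the x-coordinate (and any function of x alone) is unchanged.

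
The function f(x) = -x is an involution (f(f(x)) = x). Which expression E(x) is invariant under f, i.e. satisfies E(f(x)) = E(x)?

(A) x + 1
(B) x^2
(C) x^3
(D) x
B

Replace x by f(x) = -x in each option and simplify. As a quick numerical cross-check, also compare E(4) with E(f(4)) = E(-4).

(A) x + 1  ->  (-x) + 1 = 1 - x; check: E(4) = 5 but E(-4) = -3.   [not invariant]
(B) x^2  ->  (-x)^2, which simplifies back to x^2; check: E(4) = 16, E(-4) = 16.   [invariant]
(C) x^3  ->  (-x)^3 = -x^3; check: E(4) = 64 but E(-4) = -64.   [not invariant]
(D) x  ->  (-x) = -x; check: E(4) = 4 but E(-4) = -4.   [not invariant]

Only (B) is unchanged. E is symmetric under swapping x with f(x) = -x, which is exactly what an involution does.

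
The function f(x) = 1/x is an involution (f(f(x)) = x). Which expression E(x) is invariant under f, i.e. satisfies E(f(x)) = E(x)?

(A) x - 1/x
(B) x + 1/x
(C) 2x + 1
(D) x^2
B

Replace x by f(x) = 1/x in each option and simplify. As a quick numerical cross-check, also compare E(5) with E(f(5)) = E(1/5).

(A) x - 1/x  ->  (1/x) - 1/(1/x) = -x + 1/x; check: E(5) = 24/5 but E(1/5) = -24/5.   [not invariant]
(B) x + 1/x  ->  (1/x) + 1/(1/x), which simplifies back to x + 1/x; check: E(5) = 26/5, E(1/5) = 26/5.   [invariant]
(C) 2x + 1  ->  2(1/x) + 1 = (x + 2)/x; check: E(5) = 11 but E(1/5) = 7/5.   [not invariant]
(D) x^2  ->  (1/x)^2 = x^(-2); check: E(5) = 25 but E(1/5) = 1/25.   [not invariant]

Only (B) is unchanged. E is symmetric under swapping x with f(x) = 1/x, which is exactly what an involution does.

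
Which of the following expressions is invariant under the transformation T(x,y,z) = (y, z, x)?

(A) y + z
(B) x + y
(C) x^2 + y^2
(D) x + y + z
D

Apply T(x,y,z) = (y, z, x) to each option, i.e. replace (x, y, z) by the transformed coordinates.
Substitute the transformed coordinates into each option and compare with the original:
(A) y + z  ->  (z) + (x) = x + z   [differs from y + z: not invariant]
(B) x + y  ->  (y) + (z) = y + z   [differs from x + y: not invariant]
(C) x^2 + y^2  ->  (y)^2 + (z)^2 = y^2 + z^2   [differs from x^2 + y^2: not invariant]
(D) x + y + z  ->  (y) + (z) + (x) = x + y + z   [equals x + y + z: invariant]

Only option (D), x + y + z, is unchanged by the transformation.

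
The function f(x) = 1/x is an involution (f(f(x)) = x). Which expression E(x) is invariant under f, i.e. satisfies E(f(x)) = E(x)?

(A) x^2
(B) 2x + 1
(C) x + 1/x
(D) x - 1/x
C

Replace x by f(x) = 1/x in each option and simplify. As a quick numerical cross-check, also compare E(3) with E(f(3)) = E(1/3).

(A) x^2  ->  (1/x)^2 = x^(-2); check: E(3) = 9 but E(1/3) = 1/9.   [not invariant]
(B) 2x + 1  ->  2(1/x) + 1 = (x + 2)/x; check: E(3) = 7 but E(1/3) = 5/3.   [not invariant]
(C) x + 1/x  ->  (1/x) + 1/(1/x), which simplifies back to x + 1/x; check: E(3) = 10/3, E(1/3) = 10/3.   [invariant]
(D) x - 1/x  ->  (1/x) - 1/(1/x) = -x + 1/x; check: E(3) = 8/3 but E(1/3) = -8/3.   [not invariant]

Only (C) is unchanged. E is symmetric under swapping x with f(x) = 1/x, which is exactly what an involution does.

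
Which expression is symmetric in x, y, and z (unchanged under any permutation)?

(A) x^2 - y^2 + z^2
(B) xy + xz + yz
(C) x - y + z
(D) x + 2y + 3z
B

A symmetric expression is unchanged when the variables are permuted; here the transformation to test is the swap (x, y) -> (y, x).
A symmetric expression must survive every permutation; the single swap x <-> y already eliminates the distractors, and the keyed expression is also unchanged by x <-> z and y <-> z (each variable enters it in exactly the same way).
Substitute the transformed coordinates into each option and compare with the original:
(A) x^2 - y^2 + z^2  ->  (y)^2 - (x)^2 + z^2 = -x^2 + y^2 + z^2   [differs from x^2 - y^2 + z^2: not invariant]
(B) xy + xz + yz  ->  (y)(x) + (y)z + (x)z = xy + xz + yz   [equals xy + xz + yz: invariant]
(C) x - y + z  ->  (y) - (x) + z = -x + y + z   [differs from x - y + z: not invariant]
(D) x + 2y + 3z  ->  (y) + 2(x) + 3z = 2x + y + 3z   [differs from x + 2y + 3z: not invariant]

Only option (B), xy + xz + yz, is unchanged by the transformation.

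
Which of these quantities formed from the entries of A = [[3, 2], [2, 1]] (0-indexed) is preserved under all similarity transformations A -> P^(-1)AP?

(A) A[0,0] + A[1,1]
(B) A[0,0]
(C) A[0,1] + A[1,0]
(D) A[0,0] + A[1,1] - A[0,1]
A

A[0,0] + A[1,1] is the trace of A. By the cyclic property of the trace, tr(P^(-1)AP) = tr(APP^(-1)) = tr(A), so it is the same for every matrix similar to A.

The other combinations are not similarity invariants. For example, take P = [[1, 1], [1, 2]] (det P = 1), so P^(-1) = [[2, -1], [-1, 1]] and
B = P^(-1)AP = [[7, 10], [-2, -3]].
Evaluating each option on A and on B:
(A) A[0,0] + A[1,1]: 4 for A, 4 for B -> unchanged
(B) A[0,0]: 3 for A, 7 for B -> changes
(C) A[0,1] + A[1,0]: 4 for A, 8 for B -> changes
(D) A[0,0] + A[1,1] - A[0,1]: 2 for A, -6 for B -> changes

Only (A) A[0,0] + A[1,1] = 4 survives (and it does so for every P, not just this one), so it is the invariant.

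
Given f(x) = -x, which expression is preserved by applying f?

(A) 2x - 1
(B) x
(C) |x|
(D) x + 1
C

For f(x) = -x:
Applying f replaces x by -x. Since |-x| = |x|, the absolute value is unchanged by f, whereas x -> -x, 2x - 1 -> -2x - 1 and x + 1 -> -x + 1 all change.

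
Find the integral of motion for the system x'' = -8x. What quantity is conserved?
E = (x')^2 + 8x^2

Multiply the equation by x':
x' * x'' = -8x * x'
The left side is d/dt[(x')^2/2] and the right side is d/dt[-8x^2/2], so
d/dt[(x')^2/2 + 8x^2/2] = 0, i.e. (x')^2/2 + 8x^2/2 = constant.
Multiplying by 2, the integral of motion is E = (x')^2 + 8x^2.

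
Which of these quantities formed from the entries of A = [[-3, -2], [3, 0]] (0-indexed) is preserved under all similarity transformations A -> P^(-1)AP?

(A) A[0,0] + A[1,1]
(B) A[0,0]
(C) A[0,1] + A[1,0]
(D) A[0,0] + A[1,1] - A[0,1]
A

A[0,0] + A[1,1] is the trace of A. By the cyclic property of the trace, tr(P^(-1)AP) = tr(APP^(-1)) = tr(A), so it is the same for every matrix similar to A.

The other combinations are not similarity invariants. For example, take P = [[1, 1], [1, 2]] (det P = 1), so P^(-1) = [[2, -1], [-1, 1]] and
B = P^(-1)AP = [[-13, -17], [8, 10]].
Evaluating each option on A and on B:
(A) A[0,0] + A[1,1]: -3 for A, -3 for B -> unchanged
(B) A[0,0]: -3 for A, -13 for B -> changes
(C) A[0,1] + A[1,0]: 1 for A, -9 for B -> changes
(D) A[0,0] + A[1,1] - A[0,1]: -1 for A, 14 for B -> changes

Only (A) A[0,0] + A[1,1] = -3 survives (and it does so for every P, not just this one), so it is the invariant.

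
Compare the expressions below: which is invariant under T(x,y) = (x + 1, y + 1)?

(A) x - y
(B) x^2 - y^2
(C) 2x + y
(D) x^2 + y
A

An expression E(x,y) is invariant under T if E(T(x,y)) = E(x,y). Here T(x,y) = (x + 1, y + 1).
Substitute the transformed coordinates into each option and compare with the original:
(A) x - y  ->  (x + 1) - (y + 1) = x - y   [equals x - y: invariant]
(B) x^2 - y^2  ->  (x + 1)^2 - (y + 1)^2 = x^2 + 2x - y^2 - 2y   [differs from x^2 - y^2: not invariant]
(C) 2x + y  ->  2(x + 1) + (y + 1) = 2x + y + 3   [differs from 2x + y: not invariant]
(D) x^2 + y  ->  (x + 1)^2 + (y + 1) = x^2 + 2x + y + 2   [differs from x^2 + y: not invariant]

Only option (A), x - y, is unchanged by the transformation.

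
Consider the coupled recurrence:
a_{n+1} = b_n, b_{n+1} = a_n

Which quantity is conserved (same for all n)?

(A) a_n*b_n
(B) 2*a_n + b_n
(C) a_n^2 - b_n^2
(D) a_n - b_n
A

Replace a_n by a_{n+1} = b_n and b_n by b_{n+1} = a_n in each option and simplify:
(A) a_n*b_n  ->  (b_n)*(a_n) = a_n*b_n   [conserved]
(B) 2*a_n + b_n  ->  2*(b_n) + (a_n) = a_n + 2*b_n   [not conserved]
(C) a_n^2 - b_n^2  ->  (b_n)^2 - (a_n)^2 = -a_n^2 + b_n^2   [not conserved]
(D) a_n - b_n  ->  (b_n) - (a_n) = -a_n + b_n   [not conserved]

Only (A) a_n*b_n returns to itself after one step, so it is the conserved quantity.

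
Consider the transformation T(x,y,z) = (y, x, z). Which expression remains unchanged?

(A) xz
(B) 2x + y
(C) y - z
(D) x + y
D

Apply T(x,y,z) = (y, x, z) to each option, i.e. replace (x, y, z) by the transformed coordinates.
Substitute the transformed coordinates into each option and compare with the original:
(A) xz  ->  (y)(z) = yz   [differs from xz: not invariant]
(B) 2x + y  ->  2(y) + (x) = x + 2y   [differs from 2x + y: not invariant]
(C) y - z  ->  (x) - (z) = x - z   [differs from y - z: not invariant]
(D) x + y  ->  (y) + (x) = x + y   [equals x + y: invariant]

Only option (D), x + y, is unchanged by the transformation.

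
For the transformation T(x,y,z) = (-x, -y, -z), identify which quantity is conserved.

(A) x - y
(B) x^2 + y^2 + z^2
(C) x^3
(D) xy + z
B

Apply T(x,y,z) = (-x, -y, -z) to each option, i.e. replace (x, y, z) by the transformed coordinates.
Substitute the transformed coordinates into each option and compare with the original:
(A) x - y  ->  (-x) - (-y) = -x + y   [differs from x - y: not invariant]
(B) x^2 + y^2 + z^2  ->  (-x)^2 + (-y)^2 + (-z)^2 = x^2 + y^2 + z^2   [equals x^2 + y^2 + z^2: invariant]
(C) x^3  ->  (-x)^3 = -x^3   [differs from x^3: not invariant]
(D) xy + z  ->  (-x)(-y) + (-z) = xy - z   [differs from xy + z: not invariant]

Only option (B), x^2 + y^2 + z^2, is unchanged by the transformation.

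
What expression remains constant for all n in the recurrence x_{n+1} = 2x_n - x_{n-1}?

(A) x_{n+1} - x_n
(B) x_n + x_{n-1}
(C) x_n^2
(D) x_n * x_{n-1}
A

For the recurrence x_{n+1} = 2x_n - x_{n-1}:

If x_{n+1} = 2x_n - x_{n-1}, then:
x_{n+1} - x_n = x_n - x_{n-1}
The first difference is constant throughout the sequence.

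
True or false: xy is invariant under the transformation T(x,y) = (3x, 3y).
False

Substitute T(x,y) = (3x, 3y) into the expression and compare with the original.

Original: xy
After applying T: (3x)(3y) = 9xy

This differs from the original xy (difference: 8xy), so the expression is NOT invariant.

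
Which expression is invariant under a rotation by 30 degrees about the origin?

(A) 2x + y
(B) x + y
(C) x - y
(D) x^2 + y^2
D

A rotation by 30 degrees sends (x, y) to (sqrt(3)x/2 - y/2, x/2 + sqrt(3)y/2).
Substitute the transformed coordinates into each option and compare with the original:
(A) 2x + y  ->  2(sqrt(3)x/2 - y/2) + (x/2 + sqrt(3)y/2) = x/2 + sqrt(3)x - y + sqrt(3)y/2   [differs from 2x + y: not invariant]
(B) x + y  ->  (sqrt(3)x/2 - y/2) + (x/2 + sqrt(3)y/2) = x/2 + sqrt(3)x/2 - y/2 + sqrt(3)y/2   [differs from x + y: not invariant]
(C) x - y  ->  (sqrt(3)x/2 - y/2) - (x/2 + sqrt(3)y/2) = -x/2 + sqrt(3)x/2 - sqrt(3)y/2 - y/2   [differs from x - y: not invariant]
(D) x^2 + y^2  ->  (sqrt(3)x/2 - y/2)^2 + (x/2 + sqrt(3)y/2)^2 = x^2 + y^2   [equals x^2 + y^2: invariant]

Only option (D), x^2 + y^2, is unchanged by the transformation.
Geometrically, x^2 + y^2 is the squared distance from the origin, which every rotation about the origin preserves.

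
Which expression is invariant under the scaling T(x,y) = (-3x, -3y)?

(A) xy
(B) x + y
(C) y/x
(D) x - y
C

Under the uniform scaling T(x,y) = (-3x, -3y):
Substitute the transformed coordinates into each option and compare with the original:
(A) xy  ->  (-3x)(-3y) = 9xy   [differs from xy: not invariant]
(B) x + y  ->  (-3x) + (-3y) = -3x - 3y   [differs from x + y: not invariant]
(C) y/x  ->  (-3y)/(-3x) = y/x   [equals y/x: invariant]
(D) x - y  ->  (-3x) - (-3y) = -3x + 3y   [differs from x - y: not invariant]

Only option (C), y/x, is unchanged by the transformation.
The common factor -3 cancels in a ratio of coordinates, while sums, products and sums of squares pick up factors of -3 or 9.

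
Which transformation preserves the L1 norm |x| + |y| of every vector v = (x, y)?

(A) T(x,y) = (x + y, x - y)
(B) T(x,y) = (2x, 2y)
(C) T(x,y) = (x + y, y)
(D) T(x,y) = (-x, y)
D

A transformation preserves a norm if ||T(v)|| = ||v|| for every v; a single vector where the norm changes rules an option out.

(A) T(x,y) = (x + y, x - y): v = (1, 0) has norm |1| + |0| = 1, but T(v) = (1, 1) has norm 2 -- not preserved.
(B) T(x,y) = (2x, 2y): v = (1, 0) has norm |1| + |0| = 1, but T(v) = (2, 0) has norm 2 -- not preserved.
(C) T(x,y) = (x + y, y): v = (0, 1) has norm |0| + |1| = 1, but T(v) = (1, 1) has norm 2 -- not preserved.
(D) T(x,y) = (-x, y): preserves the norm -- it only permutes the coordinates and/or flips signs, which leaves |x| + |y| unchanged.

Therefore the answer is (D).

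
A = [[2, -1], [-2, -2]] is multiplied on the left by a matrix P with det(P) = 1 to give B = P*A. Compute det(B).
-6

By the multiplicative property of determinants, det(B) = det(P*A) = det(P) * det(A) = det(A),
so the determinant is invariant under multiplication by any determinant-1 matrix; we just need det(A).

det(A) = (2)(-2) - (-1)(-2) = -4 - 2 = -6

Therefore det(B) = 1 * (-6) = -6.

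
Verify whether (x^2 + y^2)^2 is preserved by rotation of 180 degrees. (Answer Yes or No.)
Yes

Applying rotation by 180 degrees: x' = x*cos(180 degrees) - y*sin(180 degrees) = -x, y' = x*sin(180 degrees) + y*cos(180 degrees) = -y

Substituting into (x^2 + y^2)^2:
((-x)^2 + (-y)^2)^2
= x^4 + 2x^2y^2 + y^4 = (x^2 + y^2)^2

This equals the original expression (x^2 + y^2)^2, so it IS invariant.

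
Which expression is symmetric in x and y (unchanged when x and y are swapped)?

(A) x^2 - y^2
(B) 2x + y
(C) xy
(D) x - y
C

A symmetric expression is unchanged when the variables are permuted; here the transformation to test is the swap (x, y) -> (y, x).
Substitute the transformed coordinates into each option and compare with the original:
(A) x^2 - y^2  ->  (y)^2 - (x)^2 = -x^2 + y^2   [differs from x^2 - y^2: not invariant]
(B) 2x + y  ->  2(y) + (x) = x + 2y   [differs from 2x + y: not invariant]
(C) xy  ->  (y)(x) = xy   [equals xy: invariant]
(D) x - y  ->  (y) - (x) = -x + y   [differs from x - y: not invariant]

Only option (C), xy, is unchanged by the transformation.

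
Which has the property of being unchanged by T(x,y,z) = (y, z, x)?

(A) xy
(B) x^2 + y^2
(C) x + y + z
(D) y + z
C

Apply T(x,y,z) = (y, z, x) to each option, i.e. replace (x, y, z) by the transformed coordinates.
Substitute the transformed coordinates into each option and compare with the original:
(A) xy  ->  (y)(z) = yz   [differs from xy: not invariant]
(B) x^2 + y^2  ->  (y)^2 + (z)^2 = y^2 + z^2   [differs from x^2 + y^2: not invariant]
(C) x + y + z  ->  (y) + (z) + (x) = x + y + z   [equals x + y + z: invariant]
(D) y + z  ->  (z) + (x) = x + z   [differs from y + z: not invariant]

Only option (C), x + y + z, is unchanged by the transformation.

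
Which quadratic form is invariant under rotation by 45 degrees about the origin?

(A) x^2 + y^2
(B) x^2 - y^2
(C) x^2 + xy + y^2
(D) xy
A

Rotation by 45 degrees sends (x, y) to (sqrt(2)x/2 - sqrt(2)y/2, sqrt(2)x/2 + sqrt(2)y/2).
Substitute the transformed coordinates into each option and compare with the original:
(A) x^2 + y^2  ->  (sqrt(2)x/2 - sqrt(2)y/2)^2 + (sqrt(2)x/2 + sqrt(2)y/2)^2 = x^2 + y^2   [equals x^2 + y^2: invariant]
(B) x^2 - y^2  ->  (sqrt(2)x/2 - sqrt(2)y/2)^2 - (sqrt(2)x/2 + sqrt(2)y/2)^2 = -2xy   [differs from x^2 - y^2: not invariant]
(C) x^2 + xy + y^2  ->  (sqrt(2)x/2 - sqrt(2)y/2)^2 + (sqrt(2)x/2 - sqrt(2)y/2)(sqrt(2)x/2 + sqrt(2)y/2) + (sqrt(2)x/2 + sqrt(2)y/2)^2 = 3x^2/2 + y^2/2   [differs from x^2 + xy + y^2: not invariant]
(D) xy  ->  (sqrt(2)x/2 - sqrt(2)y/2)(sqrt(2)x/2 + sqrt(2)y/2) = x^2/2 - y^2/2   [differs from xy: not invariant]

Only option (A), x^2 + y^2, is unchanged by the transformation.
x^2 + y^2 is the squared distance from the origin, which rotations preserve.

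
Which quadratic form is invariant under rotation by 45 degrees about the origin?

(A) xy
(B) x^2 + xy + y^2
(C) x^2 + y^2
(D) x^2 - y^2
C

Rotation by 45 degrees sends (x, y) to (sqrt(2)x/2 - sqrt(2)y/2, sqrt(2)x/2 + sqrt(2)y/2).
Substitute the transformed coordinates into each option and compare with the original:
(A) xy  ->  (sqrt(2)x/2 - sqrt(2)y/2)(sqrt(2)x/2 + sqrt(2)y/2) = x^2/2 - y^2/2   [differs from xy: not invariant]
(B) x^2 + xy + y^2  ->  (sqrt(2)x/2 - sqrt(2)y/2)^2 + (sqrt(2)x/2 - sqrt(2)y/2)(sqrt(2)x/2 + sqrt(2)y/2) + (sqrt(2)x/2 + sqrt(2)y/2)^2 = 3x^2/2 + y^2/2   [differs from x^2 + xy + y^2: not invariant]
(C) x^2 + y^2  ->  (sqrt(2)x/2 - sqrt(2)y/2)^2 + (sqrt(2)x/2 + sqrt(2)y/2)^2 = x^2 + y^2   [equals x^2 + y^2: invariant]
(D) x^2 - y^2  ->  (sqrt(2)x/2 - sqrt(2)y/2)^2 - (sqrt(2)x/2 + sqrt(2)y/2)^2 = -2xy   [differs from x^2 - y^2: not invariant]

Only option (C), x^2 + y^2, is unchanged by the transformation.
x^2 + y^2 is the squared distance from the origin, which rotations preserve.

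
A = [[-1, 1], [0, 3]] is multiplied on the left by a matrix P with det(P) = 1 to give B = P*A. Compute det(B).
-3

By the multiplicative property of determinants, det(B) = det(P*A) = det(P) * det(A) = det(A),
so the determinant is invariant under multiplication by any determinant-1 matrix; we just need det(A).

det(A) = (-1)(3) - (1)(0) = -3 - 0 = -3

Therefore det(B) = 1 * (-3) = -3.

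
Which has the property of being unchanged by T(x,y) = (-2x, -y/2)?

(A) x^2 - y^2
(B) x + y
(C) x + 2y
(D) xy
D

An expression E(x,y) is invariant under T if E(T(x,y)) = E(x,y). Here T(x,y) = (-2x, -y/2).
Substitute the transformed coordinates into each option and compare with the original:
(A) x^2 - y^2  ->  (-2x)^2 - (-y/2)^2 = 4x^2 - y^2/4   [differs from x^2 - y^2: not invariant]
(B) x + y  ->  (-2x) + (-y/2) = -2x - y/2   [differs from x + y: not invariant]
(C) x + 2y  ->  (-2x) + 2(-y/2) = -2x - y   [differs from x + 2y: not invariant]
(D) xy  ->  (-2x)(-y/2) = xy   [equals xy: invariant]

Only option (D), xy, is unchanged by the transformation.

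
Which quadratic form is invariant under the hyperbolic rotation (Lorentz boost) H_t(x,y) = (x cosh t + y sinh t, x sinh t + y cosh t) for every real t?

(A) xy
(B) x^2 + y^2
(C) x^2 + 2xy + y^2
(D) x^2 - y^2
D

Write x' = x cosh t + y sinh t, y' = x sinh t + y cosh t and substitute into each option:
(A) xy: (x cosh t + y sinh t)(x sinh t + y cosh t) = xy(cosh^2 t + sinh^2 t) + (x^2 + y^2) sinh t cosh t = xy cosh 2t + (x^2 + y^2)(sinh 2t)/2   [not invariant for t != 0]
(B) x^2 + y^2: (x cosh t + y sinh t)^2 + (x sinh t + y cosh t)^2 = (x^2 + y^2)(cosh^2 t + sinh^2 t) + 4xy sinh t cosh t = (x^2 + y^2) cosh 2t + 2xy sinh 2t   [not invariant for t != 0]
(C) x^2 + 2xy + y^2: (x' + y')^2 with x' + y' = (x + y)(cosh t + sinh t) = (x + y)e^t, so it becomes (x + y)^2 e^(2t)   [not invariant for t != 0]
(D) x^2 - y^2: (x cosh t + y sinh t)^2 - (x sinh t + y cosh t)^2 = x^2(cosh^2 t - sinh^2 t) + 2xy(cosh t sinh t - sinh t cosh t) + y^2(sinh^2 t - cosh^2 t) = x^2 - y^2   [invariant, using cosh^2 t - sinh^2 t = 1]

Only (D) x^2 - y^2 is unchanged; it is the Minkowski form preserved by Lorentz boosts, just as x^2 + y^2 is preserved by ordinary rotations.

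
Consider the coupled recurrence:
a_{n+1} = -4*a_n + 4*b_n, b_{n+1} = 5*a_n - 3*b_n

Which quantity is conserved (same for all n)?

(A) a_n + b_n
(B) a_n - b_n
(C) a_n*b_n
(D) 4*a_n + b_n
A

Replace a_n by a_{n+1} = -4*a_n + 4*b_n and b_n by b_{n+1} = 5*a_n - 3*b_n in each option and simplify:
(A) a_n + b_n  ->  (-4*a_n + 4*b_n) + (5*a_n - 3*b_n) = a_n + b_n   [conserved]
(B) a_n - b_n  ->  (-4*a_n + 4*b_n) - (5*a_n - 3*b_n) = -9*a_n + 7*b_n   [not conserved]
(C) a_n*b_n  ->  (-4*a_n + 4*b_n)*(5*a_n - 3*b_n) = -20*a_n^2 + 32*a_n*b_n - 12*b_n^2   [not conserved]
(D) 4*a_n + b_n  ->  4*(-4*a_n + 4*b_n) + (5*a_n - 3*b_n) = -11*a_n + 13*b_n   [not conserved]

Only (A) a_n + b_n returns to itself after one step, so it is the conserved quantity.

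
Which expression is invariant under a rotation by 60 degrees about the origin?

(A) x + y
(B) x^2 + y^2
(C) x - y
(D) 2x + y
B

A rotation by 60 degrees sends (x, y) to (x/2 - sqrt(3)y/2, sqrt(3)x/2 + y/2).
Substitute the transformed coordinates into each option and compare with the original:
(A) x + y  ->  (x/2 - sqrt(3)y/2) + (sqrt(3)x/2 + y/2) = x/2 + sqrt(3)x/2 - sqrt(3)y/2 + y/2   [differs from x + y: not invariant]
(B) x^2 + y^2  ->  (x/2 - sqrt(3)y/2)^2 + (sqrt(3)x/2 + y/2)^2 = x^2 + y^2   [equals x^2 + y^2: invariant]
(C) x - y  ->  (x/2 - sqrt(3)y/2) - (sqrt(3)x/2 + y/2) = -sqrt(3)x/2 + x/2 - sqrt(3)y/2 - y/2   [differs from x - y: not invariant]
(D) 2x + y  ->  2(x/2 - sqrt(3)y/2) + (sqrt(3)x/2 + y/2) = sqrt(3)x/2 + x - sqrt(3)y + y/2   [differs from 2x + y: not invariant]

Only option (B), x^2 + y^2, is unchanged by the transformation.
Geometrically, x^2 + y^2 is the squared distance from the origin, which every rotation about the origin preserves.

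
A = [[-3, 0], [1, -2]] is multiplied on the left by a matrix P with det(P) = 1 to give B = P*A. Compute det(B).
6

By the multiplicative property of determinants, det(B) = det(P*A) = det(P) * det(A) = det(A),
so the determinant is invariant under multiplication by any determinant-1 matrix; we just need det(A).

det(A) = (-3)(-2) - (0)(1) = 6 - 0 = 6

Therefore det(B) = 1 * 6 = 6.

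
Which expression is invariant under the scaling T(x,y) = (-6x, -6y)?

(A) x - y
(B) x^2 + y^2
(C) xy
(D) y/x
D

Under the uniform scaling T(x,y) = (-6x, -6y):
Substitute the transformed coordinates into each option and compare with the original:
(A) x - y  ->  (-6x) - (-6y) = -6x + 6y   [differs from x - y: not invariant]
(B) x^2 + y^2  ->  (-6x)^2 + (-6y)^2 = 36x^2 + 36y^2   [differs from x^2 + y^2: not invariant]
(C) xy  ->  (-6x)(-6y) = 36xy   [differs from xy: not invariant]
(D) y/x  ->  (-6y)/(-6x) = y/x   [equals y/x: invariant]

Only option (D), y/x, is unchanged by the transformation.
The common factor -6 cancels in a ratio of coordinates, while sums, products and sums of squares pick up factors of -6 or 36.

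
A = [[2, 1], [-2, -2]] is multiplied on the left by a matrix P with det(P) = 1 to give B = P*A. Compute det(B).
-2

By the multiplicative property of determinants, det(B) = det(P*A) = det(P) * det(A) = det(A),
so the determinant is invariant under multiplication by any determinant-1 matrix; we just need det(A).

det(A) = (2)(-2) - (1)(-2) = -4 - (-2) = -2

Therefore det(B) = 1 * (-2) = -2.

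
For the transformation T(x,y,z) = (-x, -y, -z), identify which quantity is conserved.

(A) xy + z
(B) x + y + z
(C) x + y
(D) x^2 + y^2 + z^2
D

Apply T(x,y,z) = (-x, -y, -z) to each option, i.e. replace (x, y, z) by the transformed coordinates.
Substitute the transformed coordinates into each option and compare with the original:
(A) xy + z  ->  (-x)(-y) + (-z) = xy - z   [differs from xy + z: not invariant]
(B) x + y + z  ->  (-x) + (-y) + (-z) = -x - y - z   [differs from x + y + z: not invariant]
(C) x + y  ->  (-x) + (-y) = -x - y   [differs from x + y: not invariant]
(D) x^2 + y^2 + z^2  ->  (-x)^2 + (-y)^2 + (-z)^2 = x^2 + y^2 + z^2   [equals x^2 + y^2 + z^2: invariant]

Only option (D), x^2 + y^2 + z^2, is unchanged by the transformation.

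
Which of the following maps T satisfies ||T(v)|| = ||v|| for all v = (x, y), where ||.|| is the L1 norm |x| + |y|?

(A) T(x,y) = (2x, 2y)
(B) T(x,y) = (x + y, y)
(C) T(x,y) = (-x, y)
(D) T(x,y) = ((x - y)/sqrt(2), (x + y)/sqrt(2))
C

A transformation preserves a norm if ||T(v)|| = ||v|| for every v; a single vector where the norm changes rules an option out.

(A) T(x,y) = (2x, 2y): v = (1, 0) has norm |1| + |0| = 1, but T(v) = (2, 0) has norm 2 -- not preserved.
(B) T(x,y) = (x + y, y): v = (0, 1) has norm |0| + |1| = 1, but T(v) = (1, 1) has norm 2 -- not preserved.
(C) T(x,y) = (-x, y): preserves the norm -- it only permutes the coordinates and/or flips signs, which leaves |x| + |y| unchanged.
(D) T(x,y) = ((x - y)/sqrt(2), (x + y)/sqrt(2)): v = (1, 0) has norm |1| + |0| = 1, but T(v) = (sqrt(2)/2, sqrt(2)/2) has norm sqrt(2) -- not preserved.

Therefore the answer is (C).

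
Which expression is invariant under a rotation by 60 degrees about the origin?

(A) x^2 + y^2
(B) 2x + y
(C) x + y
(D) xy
A

A rotation by 60 degrees sends (x, y) to (x/2 - sqrt(3)y/2, sqrt(3)x/2 + y/2).
Substitute the transformed coordinates into each option and compare with the original:
(A) x^2 + y^2  ->  (x/2 - sqrt(3)y/2)^2 + (sqrt(3)x/2 + y/2)^2 = x^2 + y^2   [equals x^2 + y^2: invariant]
(B) 2x + y  ->  2(x/2 - sqrt(3)y/2) + (sqrt(3)x/2 + y/2) = sqrt(3)x/2 + x - sqrt(3)y + y/2   [differs from 2x + y: not invariant]
(C) x + y  ->  (x/2 - sqrt(3)y/2) + (sqrt(3)x/2 + y/2) = x/2 + sqrt(3)x/2 - sqrt(3)y/2 + y/2   [differs from x + y: not invariant]
(D) xy  ->  (x/2 - sqrt(3)y/2)(sqrt(3)x/2 + y/2) = sqrt(3)x^2/4 - xy/2 - sqrt(3)y^2/4   [differs from xy: not invariant]

Only option (A), x^2 + y^2, is unchanged by the transformation.
Geometrically, x^2 + y^2 is the squared distance from the origin, which every rotation about the origin preserves.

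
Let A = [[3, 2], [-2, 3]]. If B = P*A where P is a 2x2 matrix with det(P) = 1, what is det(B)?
13

By the multiplicative property of determinants, det(B) = det(P*A) = det(P) * det(A) = det(A),
so the determinant is invariant under multiplication by any determinant-1 matrix; we just need det(A).

det(A) = (3)(3) - (2)(-2) = 9 - (-4) = 13

Therefore det(B) = 1 * 13 = 13.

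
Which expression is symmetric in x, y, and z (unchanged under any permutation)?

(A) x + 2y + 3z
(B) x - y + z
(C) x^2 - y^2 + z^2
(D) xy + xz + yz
D

A symmetric expression is unchanged when the variables are permuted; here the transformation to test is the swap (x, y) -> (y, x).
A symmetric expression must survive every permutation; the single swap x <-> y already eliminates the distractors, and the keyed expression is also unchanged by x <-> z and y <-> z (each variable enters it in exactly the same way).
Substitute the transformed coordinates into each option and compare with the original:
(A) x + 2y + 3z  ->  (y) + 2(x) + 3z = 2x + y + 3z   [differs from x + 2y + 3z: not invariant]
(B) x - y + z  ->  (y) - (x) + z = -x + y + z   [differs from x - y + z: not invariant]
(C) x^2 - y^2 + z^2  ->  (y)^2 - (x)^2 + z^2 = -x^2 + y^2 + z^2   [differs from x^2 - y^2 + z^2: not invariant]
(D) xy + xz + yz  ->  (y)(x) + (y)z + (x)z = xy + xz + yz   [equals xy + xz + yz: invariant]

Only option (D), xy + xz + yz, is unchanged by the transformation.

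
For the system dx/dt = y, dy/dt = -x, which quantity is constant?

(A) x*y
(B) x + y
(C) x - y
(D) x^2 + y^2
D

A first integral I satisfies dI/dt = 0 along every solution. Differentiate each option and use the equation of motion:
(A) d/dt[x*y] = (dx/dt)y + x(dy/dt) = y^2 - x^2, not identically 0
(B) d/dt[x + y] = y + (-x) = y - x, not identically 0
(C) d/dt[x - y] = y - (-x) = x + y, not identically 0
(D) d/dt[x^2 + y^2] = 2x*dx/dt + 2y*dy/dt = 2x*y + 2y*(-x) = 0

Only (D) has zero time-derivative. So x^2 + y^2 (the squared radius; trajectories are circles) is the conserved quantity.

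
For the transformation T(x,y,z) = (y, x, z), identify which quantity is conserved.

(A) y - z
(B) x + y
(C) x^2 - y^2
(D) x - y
B

Apply T(x,y,z) = (y, x, z) to each option, i.e. replace (x, y, z) by the transformed coordinates.
Substitute the transformed coordinates into each option and compare with the original:
(A) y - z  ->  (x) - (z) = x - z   [differs from y - z: not invariant]
(B) x + y  ->  (y) + (x) = x + y   [equals x + y: invariant]
(C) x^2 - y^2  ->  (y)^2 - (x)^2 = -x^2 + y^2   [differs from x^2 - y^2: not invariant]
(D) x - y  ->  (y) - (x) = -x + y   [differs from x - y: not invariant]

Only option (B), x + y, is unchanged by the transformation.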